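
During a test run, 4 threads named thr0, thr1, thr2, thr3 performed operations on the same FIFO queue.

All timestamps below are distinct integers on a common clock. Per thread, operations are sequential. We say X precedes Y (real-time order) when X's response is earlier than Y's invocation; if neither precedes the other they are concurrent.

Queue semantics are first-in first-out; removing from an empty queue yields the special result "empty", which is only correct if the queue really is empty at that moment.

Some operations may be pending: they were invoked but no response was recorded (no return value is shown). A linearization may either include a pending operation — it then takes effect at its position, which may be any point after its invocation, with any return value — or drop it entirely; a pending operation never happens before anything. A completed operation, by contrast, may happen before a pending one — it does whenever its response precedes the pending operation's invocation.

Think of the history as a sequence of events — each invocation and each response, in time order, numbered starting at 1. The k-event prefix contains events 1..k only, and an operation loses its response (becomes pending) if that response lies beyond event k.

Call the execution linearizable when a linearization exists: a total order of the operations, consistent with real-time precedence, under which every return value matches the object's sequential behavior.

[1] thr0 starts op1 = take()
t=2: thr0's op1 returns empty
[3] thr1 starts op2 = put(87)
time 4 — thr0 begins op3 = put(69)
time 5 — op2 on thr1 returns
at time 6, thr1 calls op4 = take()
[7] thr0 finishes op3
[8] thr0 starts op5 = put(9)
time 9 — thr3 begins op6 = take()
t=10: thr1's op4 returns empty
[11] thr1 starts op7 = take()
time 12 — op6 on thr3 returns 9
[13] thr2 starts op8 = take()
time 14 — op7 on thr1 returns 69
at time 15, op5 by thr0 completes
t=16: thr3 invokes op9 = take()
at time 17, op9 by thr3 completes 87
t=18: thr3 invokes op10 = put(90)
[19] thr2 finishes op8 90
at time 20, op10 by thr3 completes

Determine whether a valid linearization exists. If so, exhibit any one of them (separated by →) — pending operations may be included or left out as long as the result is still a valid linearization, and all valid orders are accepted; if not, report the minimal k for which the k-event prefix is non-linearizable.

events 1..9 are fine; event 10 — the response of op4 at time 10 — makes the prefix non-linearizable
all 3 real-time-respecting orders fail — 4 completed FIFO queue operations, no legal replay
every completion of the 2 pending operations (op5, op6) was checked; none linearizes
for example op1, op2, op3, op4 (pending dropped) fails at step 4: op4 take() → empty is not legal there
for example op1, op2, op4, op3 (pending dropped) fails at step 3: op4 take() → empty is not legal there

not linearizable — minimal violating prefix: 10 events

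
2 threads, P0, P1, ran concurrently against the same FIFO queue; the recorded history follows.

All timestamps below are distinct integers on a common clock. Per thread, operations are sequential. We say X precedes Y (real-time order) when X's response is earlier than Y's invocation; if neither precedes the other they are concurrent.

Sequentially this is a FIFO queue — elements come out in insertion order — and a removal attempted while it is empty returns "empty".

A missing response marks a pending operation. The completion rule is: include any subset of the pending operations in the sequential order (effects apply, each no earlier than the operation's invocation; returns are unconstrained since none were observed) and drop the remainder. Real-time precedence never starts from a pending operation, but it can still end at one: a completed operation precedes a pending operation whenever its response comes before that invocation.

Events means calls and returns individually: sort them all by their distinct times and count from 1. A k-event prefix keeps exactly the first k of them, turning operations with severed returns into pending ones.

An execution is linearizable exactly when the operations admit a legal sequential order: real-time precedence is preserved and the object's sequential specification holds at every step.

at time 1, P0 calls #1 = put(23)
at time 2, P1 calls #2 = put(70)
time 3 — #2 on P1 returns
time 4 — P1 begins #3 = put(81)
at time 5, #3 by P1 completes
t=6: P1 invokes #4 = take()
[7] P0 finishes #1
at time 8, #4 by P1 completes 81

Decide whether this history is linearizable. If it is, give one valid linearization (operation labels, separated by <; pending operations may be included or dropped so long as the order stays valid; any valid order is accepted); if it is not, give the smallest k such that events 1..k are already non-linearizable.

already the first 8 events (up to #4's response at time 8) admit no linearization; the first 7 still do
all 4 real-time-respecting orders fail — 4 completed FIFO queue operations, no legal replay
for example #1, #2, #3, #4 fails at step 4: #4 take() → 81 is not legal there
for example #2, #1, #3, #4 fails at step 4: #4 take() → 81 is not legal there

not linearizable — minimal violating prefix: 8 events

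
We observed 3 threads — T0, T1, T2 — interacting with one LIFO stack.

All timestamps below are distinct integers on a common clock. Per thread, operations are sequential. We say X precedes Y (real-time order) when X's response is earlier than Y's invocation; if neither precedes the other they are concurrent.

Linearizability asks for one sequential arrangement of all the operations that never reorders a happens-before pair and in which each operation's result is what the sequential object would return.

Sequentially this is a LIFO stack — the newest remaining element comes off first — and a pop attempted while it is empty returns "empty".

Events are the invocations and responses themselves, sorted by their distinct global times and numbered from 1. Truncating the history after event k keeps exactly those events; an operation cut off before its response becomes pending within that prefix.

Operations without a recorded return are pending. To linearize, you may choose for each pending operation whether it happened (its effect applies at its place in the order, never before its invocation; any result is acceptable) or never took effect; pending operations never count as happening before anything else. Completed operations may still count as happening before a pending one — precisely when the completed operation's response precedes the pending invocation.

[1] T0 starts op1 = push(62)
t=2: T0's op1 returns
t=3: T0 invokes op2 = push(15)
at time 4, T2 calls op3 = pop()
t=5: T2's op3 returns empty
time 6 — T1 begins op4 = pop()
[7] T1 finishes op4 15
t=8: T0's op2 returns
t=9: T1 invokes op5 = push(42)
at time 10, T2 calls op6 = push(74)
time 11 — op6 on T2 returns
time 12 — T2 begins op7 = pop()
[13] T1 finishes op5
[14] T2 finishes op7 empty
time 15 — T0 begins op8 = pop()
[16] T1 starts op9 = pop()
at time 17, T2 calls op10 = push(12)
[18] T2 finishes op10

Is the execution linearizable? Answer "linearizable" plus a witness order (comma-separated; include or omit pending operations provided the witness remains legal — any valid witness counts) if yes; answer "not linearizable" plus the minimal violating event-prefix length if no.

not linearizable — minimal violating prefix: 5 events

already the first 5 events (up to op3's response at time 5) admit no linearization; the first 4 still do
one real-time candidate order over the 2 completed operations — the LIFO stack replay rejects it
no escape via the 1 pending operation (op2): every completion choice fails
one such order, op1, op3 (pending dropped), breaks at step 2 where op3 pop() → empty is illegal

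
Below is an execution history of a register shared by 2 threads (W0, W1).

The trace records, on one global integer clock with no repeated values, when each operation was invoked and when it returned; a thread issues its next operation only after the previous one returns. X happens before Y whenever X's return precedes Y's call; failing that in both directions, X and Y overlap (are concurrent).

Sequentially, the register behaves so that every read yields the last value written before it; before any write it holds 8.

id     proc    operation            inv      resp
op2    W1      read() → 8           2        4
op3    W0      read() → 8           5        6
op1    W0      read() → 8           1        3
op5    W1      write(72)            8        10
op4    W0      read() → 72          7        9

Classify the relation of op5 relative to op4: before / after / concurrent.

concurrent

op5 spans [8,10], op4 spans [7,9]
the intervals overlap in both directions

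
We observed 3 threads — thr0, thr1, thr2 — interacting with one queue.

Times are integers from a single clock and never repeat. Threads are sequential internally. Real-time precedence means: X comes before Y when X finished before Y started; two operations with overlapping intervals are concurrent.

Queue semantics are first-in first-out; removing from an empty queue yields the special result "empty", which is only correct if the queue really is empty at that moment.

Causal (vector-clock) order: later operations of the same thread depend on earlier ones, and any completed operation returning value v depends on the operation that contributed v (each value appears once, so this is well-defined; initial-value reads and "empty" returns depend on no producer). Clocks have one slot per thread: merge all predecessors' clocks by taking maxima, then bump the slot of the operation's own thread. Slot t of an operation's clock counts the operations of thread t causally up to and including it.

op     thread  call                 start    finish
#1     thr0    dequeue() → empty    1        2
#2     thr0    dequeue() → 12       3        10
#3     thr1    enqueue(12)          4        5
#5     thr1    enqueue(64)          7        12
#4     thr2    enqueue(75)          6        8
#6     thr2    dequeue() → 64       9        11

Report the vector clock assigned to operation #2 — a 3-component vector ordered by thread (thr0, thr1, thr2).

(2, 1, 0)

VC(#4, invoked at 6): no causal predecessors; +1 on thr2 → (0, 0, 1)
VC(#3, invoked at 4): no causal predecessors; +1 on thr1 → (0, 1, 0)
VC(#1, invoked at 1): no causal predecessors; +1 on thr0 → (1, 0, 0)
#5 (invocation 7): componentwise max over VC(#3)=(0, 1, 0), +1 at thr1, giving (0, 2, 0)
#2 (invocation 3): componentwise max over VC(#1)=(1, 0, 0), VC(#3)=(0, 1, 0), +1 at thr0, giving (2, 1, 0)
#6 (invocation 9): componentwise max over VC(#4)=(0, 0, 1), VC(#5)=(0, 2, 0), +1 at thr2, giving (0, 2, 2)
target: VC(#2) = (2, 1, 0)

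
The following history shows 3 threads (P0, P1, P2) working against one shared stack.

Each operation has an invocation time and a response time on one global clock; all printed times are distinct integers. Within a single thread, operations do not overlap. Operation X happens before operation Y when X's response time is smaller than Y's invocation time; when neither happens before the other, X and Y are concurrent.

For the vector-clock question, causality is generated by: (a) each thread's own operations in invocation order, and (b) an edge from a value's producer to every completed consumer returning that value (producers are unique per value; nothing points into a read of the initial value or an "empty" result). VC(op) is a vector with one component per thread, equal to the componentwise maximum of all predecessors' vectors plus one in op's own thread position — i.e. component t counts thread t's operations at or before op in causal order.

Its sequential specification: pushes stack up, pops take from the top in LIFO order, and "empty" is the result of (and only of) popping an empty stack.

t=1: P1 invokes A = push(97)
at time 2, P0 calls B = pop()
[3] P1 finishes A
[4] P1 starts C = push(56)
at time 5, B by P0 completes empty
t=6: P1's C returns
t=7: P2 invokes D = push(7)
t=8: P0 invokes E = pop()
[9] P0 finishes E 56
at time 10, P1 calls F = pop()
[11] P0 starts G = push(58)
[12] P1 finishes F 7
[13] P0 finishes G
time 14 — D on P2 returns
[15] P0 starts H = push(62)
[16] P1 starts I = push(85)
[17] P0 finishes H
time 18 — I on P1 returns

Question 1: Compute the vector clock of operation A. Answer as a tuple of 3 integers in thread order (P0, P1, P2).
root op D, invoked 7: fresh clock plus P2's own tick → (0, 0, 1)
root op A, invoked 1: fresh clock plus P1's own tick → (0, 1, 0)
root op B, invoked 2: fresh clock plus P0's own tick → (1, 0, 0)
from VC(A)=(0, 1, 0), C (invoked 4) maxes components and bumps P1 → (0, 2, 0)
from VC(C)=(0, 2, 0), VC(D)=(0, 0, 1), F (invoked 10) maxes components and bumps P1 → (0, 3, 1)
from VC(B)=(1, 0, 0), VC(C)=(0, 2, 0), E (invoked 8) maxes components and bumps P0 → (2, 2, 0)
from VC(F)=(0, 3, 1), I (invoked 16) maxes components and bumps P1 → (0, 4, 1)
from VC(E)=(2, 2, 0), G (invoked 11) maxes components and bumps P0 → (3, 2, 0)
from VC(G)=(3, 2, 0), H (invoked 15) maxes components and bumps P0 → (4, 2, 0)
target: VC(A) = (0, 1, 0)

(0, 1, 0)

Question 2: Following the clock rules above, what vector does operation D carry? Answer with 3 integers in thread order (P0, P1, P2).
no predecessors for D (invoked 7): P2 increments from zero → (0, 0, 1)
no predecessors for A (invoked 1): P1 increments from zero → (0, 1, 0)
no predecessors for B (invoked 2): P0 increments from zero → (1, 0, 0)
merge at C (invoked 4): VC(A)=(0, 1, 0), own-thread bump on P1 → (0, 2, 0)
merge at F (invoked 10): VC(C)=(0, 2, 0), VC(D)=(0, 0, 1), own-thread bump on P1 → (0, 3, 1)
merge at E (invoked 8): VC(B)=(1, 0, 0), VC(C)=(0, 2, 0), own-thread bump on P0 → (2, 2, 0)
merge at I (invoked 16): VC(F)=(0, 3, 1), own-thread bump on P1 → (0, 4, 1)
merge at G (invoked 11): VC(E)=(2, 2, 0), own-thread bump on P0 → (3, 2, 0)
merge at H (invoked 15): VC(G)=(3, 2, 0), own-thread bump on P0 → (4, 2, 0)
target: VC(D) = (0, 0, 1)

(0, 0, 1)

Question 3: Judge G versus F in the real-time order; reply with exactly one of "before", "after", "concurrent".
G spans [11,13], F spans [10,12]
the intervals overlap in both directions

concurrent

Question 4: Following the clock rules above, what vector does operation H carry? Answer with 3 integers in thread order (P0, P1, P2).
D, invoked 7, has no incoming edges; only P2's bump applies → (0, 0, 1)
A, invoked 1, has no incoming edges; only P1's bump applies → (0, 1, 0)
B, invoked 2, has no incoming edges; only P0's bump applies → (1, 0, 0)
invoked at 4, C merges VC(A)=(0, 1, 0) and bumps P1's slot → (0, 2, 0)
invoked at 10, F merges VC(C)=(0, 2, 0), VC(D)=(0, 0, 1) and bumps P1's slot → (0, 3, 1)
invoked at 8, E merges VC(B)=(1, 0, 0), VC(C)=(0, 2, 0) and bumps P0's slot → (2, 2, 0)
invoked at 16, I merges VC(F)=(0, 3, 1) and bumps P1's slot → (0, 4, 1)
invoked at 11, G merges VC(E)=(2, 2, 0) and bumps P0's slot → (3, 2, 0)
invoked at 15, H merges VC(G)=(3, 2, 0) and bumps P0's slot → (4, 2, 0)
target: VC(H) = (4, 2, 0)

(4, 2, 0)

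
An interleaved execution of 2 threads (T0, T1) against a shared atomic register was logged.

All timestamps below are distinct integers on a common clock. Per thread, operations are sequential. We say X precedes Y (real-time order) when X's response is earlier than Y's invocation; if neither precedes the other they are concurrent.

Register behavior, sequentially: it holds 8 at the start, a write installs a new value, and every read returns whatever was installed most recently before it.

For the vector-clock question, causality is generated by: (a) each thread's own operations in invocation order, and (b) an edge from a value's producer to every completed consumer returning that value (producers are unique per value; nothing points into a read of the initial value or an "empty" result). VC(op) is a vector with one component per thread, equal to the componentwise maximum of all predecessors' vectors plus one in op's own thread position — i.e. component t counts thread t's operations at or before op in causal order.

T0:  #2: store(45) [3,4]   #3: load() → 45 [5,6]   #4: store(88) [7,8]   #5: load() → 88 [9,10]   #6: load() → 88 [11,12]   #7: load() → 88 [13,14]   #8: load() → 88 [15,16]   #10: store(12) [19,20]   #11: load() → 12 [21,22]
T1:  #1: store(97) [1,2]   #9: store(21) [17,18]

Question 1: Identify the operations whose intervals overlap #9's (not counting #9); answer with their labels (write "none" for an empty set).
none

#9 spans [17,18]: anything still running between times 17 and 18 counts as concurrent
#1 [1,2]: before
#2 [3,4]: before
#3 [5,6]: before
#4 [7,8]: before
#5 [9,10]: before
#6 [11,12]: before
#7 [13,14]: before
#8 [15,16]: before
#10 [19,20]: after
#11 [21,22]: after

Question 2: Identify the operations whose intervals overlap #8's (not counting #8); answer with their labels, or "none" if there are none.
none

concurrent with #8 ([15,16]): every op whose interval crosses 15..16
#1 [1,2]: before
#2 [3,4]: before
#3 [5,6]: before
#4 [7,8]: before
#5 [9,10]: before
#6 [11,12]: before
#7 [13,14]: before
#9 [17,18]: after
#10 [19,20]: after
#11 [21,22]: after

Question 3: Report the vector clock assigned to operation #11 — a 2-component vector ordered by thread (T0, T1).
(9, 0)

#1, invoked 1, has no incoming edges; only T1's bump applies → (0, 1)
#2, invoked 3, has no incoming edges; only T0's bump applies → (1, 0)
merge at #9 (invoked 17): VC(#1)=(0, 1), own-thread bump on T1 → (0, 2)
merge at #3 (invoked 5): VC(#2)=(1, 0), own-thread bump on T0 → (2, 0)
merge at #4 (invoked 7): VC(#3)=(2, 0), own-thread bump on T0 → (3, 0)
merge at #5 (invoked 9): VC(#4)=(3, 0), own-thread bump on T0 → (4, 0)
merge at #6 (invoked 11): VC(#4)=(3, 0), VC(#5)=(4, 0), own-thread bump on T0 → (5, 0)
merge at #7 (invoked 13): VC(#4)=(3, 0), VC(#6)=(5, 0), own-thread bump on T0 → (6, 0)
merge at #8 (invoked 15): VC(#4)=(3, 0), VC(#7)=(6, 0), own-thread bump on T0 → (7, 0)
merge at #10 (invoked 19): VC(#8)=(7, 0), own-thread bump on T0 → (8, 0)
merge at #11 (invoked 21): VC(#10)=(8, 0), own-thread bump on T0 → (9, 0)
target: VC(#11) = (9, 0)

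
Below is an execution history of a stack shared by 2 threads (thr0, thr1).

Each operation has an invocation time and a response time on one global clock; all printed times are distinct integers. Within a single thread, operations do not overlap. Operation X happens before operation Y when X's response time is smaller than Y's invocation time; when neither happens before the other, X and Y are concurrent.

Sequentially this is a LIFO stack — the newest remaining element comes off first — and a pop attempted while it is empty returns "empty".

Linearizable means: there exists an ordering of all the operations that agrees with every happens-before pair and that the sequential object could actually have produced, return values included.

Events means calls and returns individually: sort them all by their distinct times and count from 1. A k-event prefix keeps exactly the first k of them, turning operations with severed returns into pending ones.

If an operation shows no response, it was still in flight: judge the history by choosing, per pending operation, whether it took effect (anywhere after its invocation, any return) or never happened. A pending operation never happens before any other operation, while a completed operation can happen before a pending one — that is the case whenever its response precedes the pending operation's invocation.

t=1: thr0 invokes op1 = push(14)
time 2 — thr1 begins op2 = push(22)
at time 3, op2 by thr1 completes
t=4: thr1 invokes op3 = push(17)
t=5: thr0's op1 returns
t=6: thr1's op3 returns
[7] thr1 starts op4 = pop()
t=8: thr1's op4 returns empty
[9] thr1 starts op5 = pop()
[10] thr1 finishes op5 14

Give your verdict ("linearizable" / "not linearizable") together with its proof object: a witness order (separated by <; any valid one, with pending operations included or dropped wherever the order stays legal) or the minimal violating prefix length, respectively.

not linearizable — minimal violating prefix: 8 events

already the first 8 events (up to op4's response at time 8) admit no linearization; the first 7 still do
no legal order exists: 3 real-time-consistent candidates over 4 completed stack operations, all rejected
one such order, op1, op2, op3, op4, breaks at step 4 where op4 pop() → empty is illegal
one such order, op2, op1, op3, op4, breaks at step 4 where op4 pop() → empty is illegal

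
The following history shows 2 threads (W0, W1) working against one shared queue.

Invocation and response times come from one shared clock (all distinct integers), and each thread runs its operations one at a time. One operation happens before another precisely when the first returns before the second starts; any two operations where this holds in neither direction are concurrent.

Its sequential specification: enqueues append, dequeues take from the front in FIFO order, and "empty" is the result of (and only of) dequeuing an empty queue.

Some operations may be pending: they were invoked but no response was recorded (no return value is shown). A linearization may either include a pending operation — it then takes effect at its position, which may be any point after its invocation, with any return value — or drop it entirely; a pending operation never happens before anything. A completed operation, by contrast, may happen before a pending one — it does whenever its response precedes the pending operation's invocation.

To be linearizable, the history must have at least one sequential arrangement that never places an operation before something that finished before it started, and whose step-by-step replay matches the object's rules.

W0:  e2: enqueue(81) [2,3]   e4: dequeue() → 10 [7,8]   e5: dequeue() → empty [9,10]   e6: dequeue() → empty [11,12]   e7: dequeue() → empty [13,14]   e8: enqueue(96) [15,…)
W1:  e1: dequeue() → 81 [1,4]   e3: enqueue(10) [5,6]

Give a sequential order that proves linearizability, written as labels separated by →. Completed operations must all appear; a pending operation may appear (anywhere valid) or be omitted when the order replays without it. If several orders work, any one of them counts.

1. e2 enqueue(81), leaving queue <81>
2. e1 dequeue() → 81, leaving queue <>
3. e3 enqueue(10), leaving queue <10>
4. e4 dequeue() → 10, leaving queue <>
5. e5 dequeue() → empty, leaving queue <>
6. e6 dequeue() → empty, leaving queue <>
7. e7 dequeue() → empty, leaving queue <>

e2 → e1 → e3 → e4 → e5 → e6 → e7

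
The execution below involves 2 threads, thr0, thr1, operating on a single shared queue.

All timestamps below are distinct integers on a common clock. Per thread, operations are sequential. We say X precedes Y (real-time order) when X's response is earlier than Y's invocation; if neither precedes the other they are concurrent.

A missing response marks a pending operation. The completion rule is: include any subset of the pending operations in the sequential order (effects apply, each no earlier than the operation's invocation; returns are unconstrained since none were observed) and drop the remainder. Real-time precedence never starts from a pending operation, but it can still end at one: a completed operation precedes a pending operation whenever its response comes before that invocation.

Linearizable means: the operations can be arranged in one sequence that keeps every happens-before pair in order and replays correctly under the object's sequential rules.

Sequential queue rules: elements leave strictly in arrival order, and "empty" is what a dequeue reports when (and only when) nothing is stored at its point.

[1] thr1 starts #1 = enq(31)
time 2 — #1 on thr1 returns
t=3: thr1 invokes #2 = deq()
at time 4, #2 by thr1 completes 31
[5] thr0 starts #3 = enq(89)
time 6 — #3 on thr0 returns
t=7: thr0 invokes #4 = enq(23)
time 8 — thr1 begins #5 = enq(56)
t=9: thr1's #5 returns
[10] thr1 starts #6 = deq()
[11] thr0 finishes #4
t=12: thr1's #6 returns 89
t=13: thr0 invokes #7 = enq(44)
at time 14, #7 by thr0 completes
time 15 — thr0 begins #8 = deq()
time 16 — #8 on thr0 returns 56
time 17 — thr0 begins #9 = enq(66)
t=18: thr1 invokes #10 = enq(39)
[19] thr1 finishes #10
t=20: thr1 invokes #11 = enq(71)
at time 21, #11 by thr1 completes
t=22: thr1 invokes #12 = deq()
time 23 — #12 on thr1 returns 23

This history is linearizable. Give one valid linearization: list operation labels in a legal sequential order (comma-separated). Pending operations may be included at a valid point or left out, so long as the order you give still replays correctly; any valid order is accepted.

after step 1 (#1 enq(31)): queue <31>
after step 2 (#2 deq() → 31): queue <>
after step 3 (#3 enq(89)): queue <89>
after step 4 (#5 enq(56)): queue <89,56>
after step 5 (#4 enq(23)): queue <89,56,23>
after step 6 (#6 deq() → 89): queue <56,23>
after step 7 (#7 enq(44)): queue <56,23,44>
after step 8 (#8 deq() → 56): queue <23,44>
after step 9 (#9 enq(66) (pending, included)): queue <23,44,66>
after step 10 (#10 enq(39)): queue <23,44,66,39>
after step 11 (#11 enq(71)): queue <23,44,66,39,71>
after step 12 (#12 deq() → 23): queue <44,66,39,71>

#1, #2, #3, #5, #4, #6, #7, #8, #9, #10, #11, #12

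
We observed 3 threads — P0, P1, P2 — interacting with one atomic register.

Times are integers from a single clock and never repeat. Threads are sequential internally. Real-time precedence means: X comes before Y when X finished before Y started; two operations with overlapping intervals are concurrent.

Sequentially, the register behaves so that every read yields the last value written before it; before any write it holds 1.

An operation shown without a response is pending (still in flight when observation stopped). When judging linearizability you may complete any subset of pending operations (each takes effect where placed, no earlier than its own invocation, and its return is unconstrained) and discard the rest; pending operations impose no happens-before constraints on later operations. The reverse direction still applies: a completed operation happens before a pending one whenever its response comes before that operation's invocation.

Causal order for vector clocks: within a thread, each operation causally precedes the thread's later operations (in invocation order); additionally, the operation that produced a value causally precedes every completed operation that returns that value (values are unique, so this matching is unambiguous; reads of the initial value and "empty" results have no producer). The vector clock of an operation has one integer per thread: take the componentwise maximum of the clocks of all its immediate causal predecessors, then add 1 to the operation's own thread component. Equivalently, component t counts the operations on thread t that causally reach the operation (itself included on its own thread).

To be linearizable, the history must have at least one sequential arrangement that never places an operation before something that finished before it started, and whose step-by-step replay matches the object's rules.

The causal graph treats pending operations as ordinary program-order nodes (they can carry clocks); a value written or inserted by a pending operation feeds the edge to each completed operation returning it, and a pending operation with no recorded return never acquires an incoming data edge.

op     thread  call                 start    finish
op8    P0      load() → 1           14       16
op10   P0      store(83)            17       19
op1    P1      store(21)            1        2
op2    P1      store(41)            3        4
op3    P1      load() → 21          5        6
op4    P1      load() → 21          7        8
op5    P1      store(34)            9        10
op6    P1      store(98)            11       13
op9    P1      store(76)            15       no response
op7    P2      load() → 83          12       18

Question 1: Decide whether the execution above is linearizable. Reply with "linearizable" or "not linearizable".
the violation lands at event 6, op3's response at time 6: events 1..5 linearize, events 1..6 do not
one real-time candidate order over the 3 completed operations — the atomic register replay rejects it
one such order, op1, op2, op3, breaks at step 3 where op3 load() → 21 is illegal

not linearizable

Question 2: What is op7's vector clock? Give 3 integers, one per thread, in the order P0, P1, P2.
Answer: (2, 0, 1)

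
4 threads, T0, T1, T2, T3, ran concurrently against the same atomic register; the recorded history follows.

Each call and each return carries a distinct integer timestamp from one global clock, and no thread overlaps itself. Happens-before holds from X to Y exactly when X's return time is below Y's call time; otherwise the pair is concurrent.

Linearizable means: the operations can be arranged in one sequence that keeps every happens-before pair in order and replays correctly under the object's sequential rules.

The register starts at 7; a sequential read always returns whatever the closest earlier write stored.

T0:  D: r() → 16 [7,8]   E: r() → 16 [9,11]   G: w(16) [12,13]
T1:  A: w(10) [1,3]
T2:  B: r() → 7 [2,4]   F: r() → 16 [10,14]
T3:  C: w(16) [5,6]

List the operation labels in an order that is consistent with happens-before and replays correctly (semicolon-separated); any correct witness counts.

after step 1 (B r() → 7): value 7
after step 2 (A w(10)): value 10
after step 3 (C w(16)): value 16
after step 4 (D r() → 16): value 16
after step 5 (E r() → 16): value 16
after step 6 (F r() → 16): value 16
after step 7 (G w(16)): value 16

B; A; C; D; E; F; G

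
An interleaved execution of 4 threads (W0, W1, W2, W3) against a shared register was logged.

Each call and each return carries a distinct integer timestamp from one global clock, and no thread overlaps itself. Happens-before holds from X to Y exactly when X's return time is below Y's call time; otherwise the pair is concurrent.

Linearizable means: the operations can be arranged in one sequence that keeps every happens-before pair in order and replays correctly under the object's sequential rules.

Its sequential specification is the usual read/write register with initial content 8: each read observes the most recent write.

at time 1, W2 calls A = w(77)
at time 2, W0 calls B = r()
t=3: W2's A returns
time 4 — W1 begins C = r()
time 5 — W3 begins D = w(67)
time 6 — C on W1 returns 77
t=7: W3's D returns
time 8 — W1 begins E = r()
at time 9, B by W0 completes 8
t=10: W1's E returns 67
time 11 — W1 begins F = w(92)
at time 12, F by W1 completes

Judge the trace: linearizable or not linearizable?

linearizable

a witness: B, A, C, D, E, F
step 1: B r() → 8 — value 8
step 2: A w(77) — value 77
step 3: C r() → 77 — value 77
step 4: D w(67) — value 67
step 5: E r() → 67 — value 67
step 6: F w(92) — value 92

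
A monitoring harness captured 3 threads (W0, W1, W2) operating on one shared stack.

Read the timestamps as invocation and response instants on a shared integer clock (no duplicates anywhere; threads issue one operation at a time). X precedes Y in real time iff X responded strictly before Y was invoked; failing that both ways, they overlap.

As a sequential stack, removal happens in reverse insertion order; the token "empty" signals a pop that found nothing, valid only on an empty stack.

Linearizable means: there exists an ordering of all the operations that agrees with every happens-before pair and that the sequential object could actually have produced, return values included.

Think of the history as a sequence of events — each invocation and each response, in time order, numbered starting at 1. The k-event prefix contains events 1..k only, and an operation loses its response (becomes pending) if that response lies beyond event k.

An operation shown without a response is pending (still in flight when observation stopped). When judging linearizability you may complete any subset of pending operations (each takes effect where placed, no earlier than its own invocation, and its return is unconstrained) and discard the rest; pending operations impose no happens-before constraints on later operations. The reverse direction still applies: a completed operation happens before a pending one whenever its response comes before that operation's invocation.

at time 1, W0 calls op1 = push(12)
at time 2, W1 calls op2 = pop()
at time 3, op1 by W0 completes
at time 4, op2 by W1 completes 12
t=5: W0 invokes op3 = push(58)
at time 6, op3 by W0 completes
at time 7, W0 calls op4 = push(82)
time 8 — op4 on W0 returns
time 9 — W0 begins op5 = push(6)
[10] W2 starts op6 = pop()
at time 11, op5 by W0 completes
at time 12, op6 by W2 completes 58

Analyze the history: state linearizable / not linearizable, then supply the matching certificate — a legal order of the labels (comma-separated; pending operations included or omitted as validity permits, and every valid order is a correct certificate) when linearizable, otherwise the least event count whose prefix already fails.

not linearizable — minimal violating prefix: 12 events

cut after 11 events: linearizable; cut after 12 events (op6 responds, time 12): not linearizable
real-time-consistent orders of the 6 completed operations: 4 — all fail the stack replay
e.g. op1, op2, op3, op4, op5, op6: illegal at step 6, since op6 pop() → 58 cannot apply there
e.g. op1, op2, op3, op4, op6, op5: illegal at step 5, since op6 pop() → 58 cannot apply there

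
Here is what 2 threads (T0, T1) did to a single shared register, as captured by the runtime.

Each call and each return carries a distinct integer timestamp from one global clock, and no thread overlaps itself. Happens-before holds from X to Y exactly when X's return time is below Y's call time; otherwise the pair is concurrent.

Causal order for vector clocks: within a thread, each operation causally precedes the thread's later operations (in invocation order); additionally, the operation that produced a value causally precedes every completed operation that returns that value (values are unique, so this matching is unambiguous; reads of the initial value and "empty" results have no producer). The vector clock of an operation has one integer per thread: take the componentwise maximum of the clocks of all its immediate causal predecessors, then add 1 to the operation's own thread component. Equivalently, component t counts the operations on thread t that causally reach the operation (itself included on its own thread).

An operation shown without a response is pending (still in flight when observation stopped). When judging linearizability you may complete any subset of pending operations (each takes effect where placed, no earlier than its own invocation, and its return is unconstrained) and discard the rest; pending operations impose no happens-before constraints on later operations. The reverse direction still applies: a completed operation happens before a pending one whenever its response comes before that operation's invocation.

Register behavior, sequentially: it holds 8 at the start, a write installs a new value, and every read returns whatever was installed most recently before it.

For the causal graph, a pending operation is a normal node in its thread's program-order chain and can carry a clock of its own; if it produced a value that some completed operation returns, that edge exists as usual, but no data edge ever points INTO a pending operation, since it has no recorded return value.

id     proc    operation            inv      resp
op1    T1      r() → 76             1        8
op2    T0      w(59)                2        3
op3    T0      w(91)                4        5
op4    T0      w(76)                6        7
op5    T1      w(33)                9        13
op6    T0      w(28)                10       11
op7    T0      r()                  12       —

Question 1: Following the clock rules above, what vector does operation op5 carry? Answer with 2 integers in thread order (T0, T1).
(3, 2)

invoked at 2, op2 has no predecessors; its own T0 bump gives (1, 0)
merge at op3 (invoked 4): VC(op2)=(1, 0), own-thread bump on T0 → (2, 0)
merge at op4 (invoked 6): VC(op3)=(2, 0), own-thread bump on T0 → (3, 0)
merge at op1 (invoked 1): VC(op4)=(3, 0), own-thread bump on T1 → (3, 1)
merge at op6 (invoked 10): VC(op4)=(3, 0), own-thread bump on T0 → (4, 0)
merge at op5 (invoked 9): VC(op1)=(3, 1), own-thread bump on T1 → (3, 2)
merge at op7 (invoked 12): VC(op6)=(4, 0), own-thread bump on T0 → (5, 0)
target: VC(op5) = (3, 2)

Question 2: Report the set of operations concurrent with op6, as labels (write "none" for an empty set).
op5

op6 runs from 10 to 11; window-overlapping ops are concurrent
op1 [1,8]: before
op2 [2,3]: before
op3 [4,5]: before
op4 [6,7]: before
op5 [9,13]: concurrent
op7 [12,…): after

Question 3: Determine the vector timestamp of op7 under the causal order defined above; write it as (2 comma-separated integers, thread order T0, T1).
(5, 0)

op2, invoked 2, has no incoming edges; only T0's bump applies → (1, 0)
from VC(op2)=(1, 0), op3 (invoked 4) maxes components and bumps T0 → (2, 0)
from VC(op3)=(2, 0), op4 (invoked 6) maxes components and bumps T0 → (3, 0)
from VC(op4)=(3, 0), op1 (invoked 1) maxes components and bumps T1 → (3, 1)
from VC(op4)=(3, 0), op6 (invoked 10) maxes components and bumps T0 → (4, 0)
from VC(op1)=(3, 1), op5 (invoked 9) maxes components and bumps T1 → (3, 2)
from VC(op6)=(4, 0), op7 (invoked 12) maxes components and bumps T0 → (5, 0)
target: VC(op7) = (5, 0)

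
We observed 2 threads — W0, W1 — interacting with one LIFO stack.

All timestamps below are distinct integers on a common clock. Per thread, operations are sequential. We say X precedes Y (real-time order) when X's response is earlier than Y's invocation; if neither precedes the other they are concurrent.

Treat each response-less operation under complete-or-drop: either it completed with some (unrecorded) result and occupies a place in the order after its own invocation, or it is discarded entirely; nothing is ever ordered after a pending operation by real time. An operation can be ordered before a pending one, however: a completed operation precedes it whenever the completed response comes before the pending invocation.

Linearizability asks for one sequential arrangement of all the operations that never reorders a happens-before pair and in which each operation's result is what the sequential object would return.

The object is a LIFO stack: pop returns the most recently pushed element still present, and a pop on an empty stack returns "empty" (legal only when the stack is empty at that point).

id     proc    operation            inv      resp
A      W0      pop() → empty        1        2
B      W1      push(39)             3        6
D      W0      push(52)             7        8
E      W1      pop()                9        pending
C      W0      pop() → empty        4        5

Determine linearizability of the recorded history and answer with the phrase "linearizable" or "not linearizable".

one valid linearization: A, C, B, D
step 1: A pop() → empty — stack <>
step 2: C pop() → empty — stack <>
step 3: B push(39) — stack <39>
step 4: D push(52) — stack <39,52>

linearizable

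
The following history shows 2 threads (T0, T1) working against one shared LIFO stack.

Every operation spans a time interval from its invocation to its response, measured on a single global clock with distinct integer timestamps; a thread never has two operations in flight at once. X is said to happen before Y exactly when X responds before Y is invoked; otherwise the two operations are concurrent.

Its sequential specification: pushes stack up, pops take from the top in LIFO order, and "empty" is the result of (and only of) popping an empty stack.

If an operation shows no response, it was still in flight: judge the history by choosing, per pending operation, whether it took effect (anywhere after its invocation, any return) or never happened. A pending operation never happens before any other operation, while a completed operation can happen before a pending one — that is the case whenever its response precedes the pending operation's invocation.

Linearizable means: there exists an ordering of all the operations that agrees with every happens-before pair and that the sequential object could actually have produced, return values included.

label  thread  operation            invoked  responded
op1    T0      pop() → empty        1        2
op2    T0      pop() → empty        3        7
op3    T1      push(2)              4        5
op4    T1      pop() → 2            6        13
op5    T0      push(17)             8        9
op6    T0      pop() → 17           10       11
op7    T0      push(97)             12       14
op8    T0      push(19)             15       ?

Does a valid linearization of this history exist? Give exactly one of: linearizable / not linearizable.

linearizable

witness order: op1, op2, op3, op4, op5, op6, op7
1. op1 pop() → empty, leaving stack <>
2. op2 pop() → empty, leaving stack <>
3. op3 push(2), leaving stack <2>
4. op4 pop() → 2, leaving stack <>
5. op5 push(17), leaving stack <17>
6. op6 pop() → 17, leaving stack <>
7. op7 push(97), leaving stack <97>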